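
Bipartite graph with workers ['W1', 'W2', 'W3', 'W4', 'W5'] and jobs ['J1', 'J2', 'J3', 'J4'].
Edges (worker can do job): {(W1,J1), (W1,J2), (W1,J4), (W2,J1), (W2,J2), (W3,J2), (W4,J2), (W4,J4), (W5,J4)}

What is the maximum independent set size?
Maximum independent set = 6

By König's theorem:
- Min vertex cover = Max matching = 3
- Max independent set = Total vertices - Min vertex cover
- Max independent set = 9 - 3 = 6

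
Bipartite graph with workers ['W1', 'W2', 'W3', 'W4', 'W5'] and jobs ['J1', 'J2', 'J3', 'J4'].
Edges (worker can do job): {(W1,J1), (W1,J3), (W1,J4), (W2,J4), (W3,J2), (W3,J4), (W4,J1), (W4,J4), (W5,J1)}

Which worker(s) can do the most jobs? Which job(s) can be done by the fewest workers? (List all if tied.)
Most versatile: W1 (3 jobs); Least covered: J2, J3 (1 workers)

Worker degrees (jobs they can do): W1:3, W2:1, W3:2, W4:2, W5:1
Job degrees (workers who can do it): J1:3, J2:1, J3:1, J4:4

Maximum worker degree is 3, achieved by: W1
Minimum job degree is 1, achieved by: J2, J3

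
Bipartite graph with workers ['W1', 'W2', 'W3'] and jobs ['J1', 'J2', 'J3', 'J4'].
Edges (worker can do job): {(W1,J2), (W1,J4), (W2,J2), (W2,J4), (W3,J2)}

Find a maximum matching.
Matching: {(W1,J4), (W3,J2)}

Maximum matching (size 2):
  W1 → J4
  W3 → J2

Each worker is assigned to at most one job, and each job to at most one worker.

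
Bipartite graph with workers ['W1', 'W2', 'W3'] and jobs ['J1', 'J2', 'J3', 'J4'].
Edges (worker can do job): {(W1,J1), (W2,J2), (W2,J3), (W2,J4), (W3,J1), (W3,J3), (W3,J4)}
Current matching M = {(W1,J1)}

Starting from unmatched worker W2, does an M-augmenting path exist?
Yes: W2 → J2

An M-augmenting path alternates non-matching / matching edges, starting and ending at unmatched vertices.
Path: W2 → J2
(J2 is unmatched in M, so the path is augmenting.)
Flipping edges along this path would increase |M| from 1 to 2.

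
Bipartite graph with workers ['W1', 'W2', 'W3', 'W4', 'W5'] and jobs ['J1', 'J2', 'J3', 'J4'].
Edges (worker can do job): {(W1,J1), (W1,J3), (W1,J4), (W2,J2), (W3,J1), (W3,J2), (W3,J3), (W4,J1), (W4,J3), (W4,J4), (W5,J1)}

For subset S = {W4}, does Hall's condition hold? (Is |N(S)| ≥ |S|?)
Yes: |N(S)| = 3, |S| = 1

Subset S = {W4}
Neighbors N(S) = {J1, J3, J4}

|N(S)| = 3, |S| = 1
Hall's condition: |N(S)| ≥ |S| is satisfied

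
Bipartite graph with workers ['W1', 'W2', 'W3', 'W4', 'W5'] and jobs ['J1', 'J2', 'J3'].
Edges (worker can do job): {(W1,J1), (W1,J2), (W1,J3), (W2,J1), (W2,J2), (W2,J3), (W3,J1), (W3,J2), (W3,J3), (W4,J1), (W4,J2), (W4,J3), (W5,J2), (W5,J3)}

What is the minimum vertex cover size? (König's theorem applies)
Minimum vertex cover size = 3

By König's theorem: in bipartite graphs,
min vertex cover = max matching = 3

Maximum matching has size 3, so minimum vertex cover also has size 3.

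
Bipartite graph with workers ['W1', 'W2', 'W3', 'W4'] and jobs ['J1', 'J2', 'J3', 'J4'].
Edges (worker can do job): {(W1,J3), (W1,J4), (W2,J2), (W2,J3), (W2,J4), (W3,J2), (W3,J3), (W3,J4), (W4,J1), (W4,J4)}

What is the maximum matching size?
Maximum matching size = 4

Maximum matching: {(W1,J3), (W2,J4), (W3,J2), (W4,J1)}
Size: 4

This assigns 4 workers to 4 distinct jobs.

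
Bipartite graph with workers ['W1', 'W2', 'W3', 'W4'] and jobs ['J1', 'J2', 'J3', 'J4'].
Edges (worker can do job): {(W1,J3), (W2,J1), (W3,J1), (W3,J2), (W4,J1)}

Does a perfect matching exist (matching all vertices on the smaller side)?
No, maximum matching has size 3 < 4

Maximum matching has size 3, need 4 for perfect matching.
Unmatched workers: ['W2']
Unmatched jobs: ['J4']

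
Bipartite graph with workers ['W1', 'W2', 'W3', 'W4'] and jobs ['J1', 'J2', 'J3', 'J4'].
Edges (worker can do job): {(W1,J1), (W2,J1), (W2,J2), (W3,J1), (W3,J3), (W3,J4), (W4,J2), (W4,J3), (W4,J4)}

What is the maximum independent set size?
Maximum independent set = 4

By König's theorem:
- Min vertex cover = Max matching = 4
- Max independent set = Total vertices - Min vertex cover
- Max independent set = 8 - 4 = 4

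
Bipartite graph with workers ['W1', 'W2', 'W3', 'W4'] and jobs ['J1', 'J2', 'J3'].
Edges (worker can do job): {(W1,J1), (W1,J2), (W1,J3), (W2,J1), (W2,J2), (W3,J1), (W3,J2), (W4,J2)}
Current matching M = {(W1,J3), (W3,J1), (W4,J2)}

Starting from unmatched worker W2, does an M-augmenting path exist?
No augmenting path from W2

Alternating search from W2 reaches jobs: {J1, J2}.
Every reachable job is already matched in M, and following those matched edges back to workers exposes no further unvisited jobs.
No M-augmenting path from W2 exists.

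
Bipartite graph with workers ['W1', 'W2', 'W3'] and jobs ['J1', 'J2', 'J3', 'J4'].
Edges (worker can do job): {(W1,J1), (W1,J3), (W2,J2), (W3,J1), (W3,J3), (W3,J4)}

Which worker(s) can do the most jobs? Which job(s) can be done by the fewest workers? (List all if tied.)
Most versatile: W3 (3 jobs); Least covered: J2, J4 (1 workers)

Worker degrees (jobs they can do): W1:2, W2:1, W3:3
Job degrees (workers who can do it): J1:2, J2:1, J3:2, J4:1

Maximum worker degree is 3, achieved by: W3
Minimum job degree is 1, achieved by: J2, J4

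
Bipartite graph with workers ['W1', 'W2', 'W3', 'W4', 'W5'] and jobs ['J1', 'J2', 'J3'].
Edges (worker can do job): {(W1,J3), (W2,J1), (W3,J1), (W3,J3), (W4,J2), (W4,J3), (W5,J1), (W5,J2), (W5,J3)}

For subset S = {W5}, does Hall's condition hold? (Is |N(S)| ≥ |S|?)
Yes: |N(S)| = 3, |S| = 1

Subset S = {W5}
Neighbors N(S) = {J1, J2, J3}

|N(S)| = 3, |S| = 1
Hall's condition: |N(S)| ≥ |S| is satisfied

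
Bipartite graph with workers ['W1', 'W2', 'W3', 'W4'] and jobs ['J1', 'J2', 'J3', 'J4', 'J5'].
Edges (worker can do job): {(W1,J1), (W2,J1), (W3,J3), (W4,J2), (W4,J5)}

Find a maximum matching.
Matching: {(W1,J1), (W3,J3), (W4,J5)}

Maximum matching (size 3):
  W1 → J1
  W3 → J3
  W4 → J5

Each worker is assigned to at most one job, and each job to at most one worker.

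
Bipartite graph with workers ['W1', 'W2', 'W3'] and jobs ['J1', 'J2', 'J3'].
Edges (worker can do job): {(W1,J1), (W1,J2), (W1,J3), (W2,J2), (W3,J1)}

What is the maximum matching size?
Maximum matching size = 3

Maximum matching: {(W1,J3), (W2,J2), (W3,J1)}
Size: 3

This assigns 3 workers to 3 distinct jobs.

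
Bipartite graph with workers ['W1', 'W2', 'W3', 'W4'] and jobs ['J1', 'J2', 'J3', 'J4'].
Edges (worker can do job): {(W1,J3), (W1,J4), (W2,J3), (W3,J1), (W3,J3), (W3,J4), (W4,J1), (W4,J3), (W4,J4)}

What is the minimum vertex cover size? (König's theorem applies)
Minimum vertex cover size = 3

By König's theorem: in bipartite graphs,
min vertex cover = max matching = 3

Maximum matching has size 3, so minimum vertex cover also has size 3.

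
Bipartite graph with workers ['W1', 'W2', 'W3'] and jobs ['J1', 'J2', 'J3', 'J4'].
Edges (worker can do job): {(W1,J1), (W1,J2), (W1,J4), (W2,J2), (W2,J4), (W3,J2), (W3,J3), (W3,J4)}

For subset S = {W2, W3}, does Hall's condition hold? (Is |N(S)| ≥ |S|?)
Yes: |N(S)| = 3, |S| = 2

Subset S = {W2, W3}
Neighbors N(S) = {J2, J3, J4}

|N(S)| = 3, |S| = 2
Hall's condition: |N(S)| ≥ |S| is satisfied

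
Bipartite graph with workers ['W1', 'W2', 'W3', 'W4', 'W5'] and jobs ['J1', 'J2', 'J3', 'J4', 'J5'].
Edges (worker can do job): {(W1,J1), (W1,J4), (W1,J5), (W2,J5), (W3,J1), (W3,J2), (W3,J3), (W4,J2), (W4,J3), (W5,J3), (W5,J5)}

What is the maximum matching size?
Maximum matching size = 5

Maximum matching: {(W1,J4), (W2,J5), (W3,J1), (W4,J2), (W5,J3)}
Size: 5

This assigns 5 workers to 5 distinct jobs.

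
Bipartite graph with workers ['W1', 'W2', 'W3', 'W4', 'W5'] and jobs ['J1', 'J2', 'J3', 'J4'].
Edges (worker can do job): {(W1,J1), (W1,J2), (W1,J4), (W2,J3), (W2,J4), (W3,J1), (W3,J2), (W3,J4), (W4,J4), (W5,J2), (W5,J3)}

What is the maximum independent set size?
Maximum independent set = 5

By König's theorem:
- Min vertex cover = Max matching = 4
- Max independent set = Total vertices - Min vertex cover
- Max independent set = 9 - 4 = 5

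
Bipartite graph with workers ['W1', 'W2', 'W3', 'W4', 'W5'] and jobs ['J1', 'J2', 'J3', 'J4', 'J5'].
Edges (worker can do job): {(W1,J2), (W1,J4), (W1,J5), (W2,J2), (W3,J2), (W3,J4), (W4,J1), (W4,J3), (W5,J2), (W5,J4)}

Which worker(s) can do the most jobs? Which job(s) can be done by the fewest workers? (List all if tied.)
Most versatile: W1 (3 jobs); Least covered: J1, J3, J5 (1 workers)

Worker degrees (jobs they can do): W1:3, W2:1, W3:2, W4:2, W5:2
Job degrees (workers who can do it): J1:1, J2:4, J3:1, J4:3, J5:1

Maximum worker degree is 3, achieved by: W1
Minimum job degree is 1, achieved by: J1, J3, J5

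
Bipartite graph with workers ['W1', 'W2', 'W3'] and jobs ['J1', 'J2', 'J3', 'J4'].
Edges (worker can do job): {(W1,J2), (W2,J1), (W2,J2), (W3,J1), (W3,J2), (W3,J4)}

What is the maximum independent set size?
Maximum independent set = 4

By König's theorem:
- Min vertex cover = Max matching = 3
- Max independent set = Total vertices - Min vertex cover
- Max independent set = 7 - 3 = 4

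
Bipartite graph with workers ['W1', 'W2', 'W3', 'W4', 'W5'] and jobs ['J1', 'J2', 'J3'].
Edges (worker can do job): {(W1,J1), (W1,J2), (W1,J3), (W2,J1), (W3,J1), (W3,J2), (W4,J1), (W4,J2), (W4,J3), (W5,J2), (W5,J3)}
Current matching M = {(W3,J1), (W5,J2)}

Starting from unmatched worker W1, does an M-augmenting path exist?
Yes: W1 → J2 → W5 → J3

An M-augmenting path alternates non-matching / matching edges, starting and ending at unmatched vertices.
Path: W1 → J2 → W5 → J3
(J3 is unmatched in M, so the path is augmenting.)
Flipping edges along this path would increase |M| from 2 to 3.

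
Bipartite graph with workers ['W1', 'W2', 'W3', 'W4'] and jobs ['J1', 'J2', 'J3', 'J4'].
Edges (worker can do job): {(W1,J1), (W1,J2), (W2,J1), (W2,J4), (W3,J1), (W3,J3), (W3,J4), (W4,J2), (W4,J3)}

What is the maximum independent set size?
Maximum independent set = 4

By König's theorem:
- Min vertex cover = Max matching = 4
- Max independent set = Total vertices - Min vertex cover
- Max independent set = 8 - 4 = 4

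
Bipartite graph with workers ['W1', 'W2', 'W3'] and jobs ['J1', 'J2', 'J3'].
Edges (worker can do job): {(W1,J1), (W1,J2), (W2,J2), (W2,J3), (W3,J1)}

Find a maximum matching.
Matching: {(W1,J2), (W2,J3), (W3,J1)}

Maximum matching (size 3):
  W1 → J2
  W2 → J3
  W3 → J1

Each worker is assigned to at most one job, and each job to at most one worker.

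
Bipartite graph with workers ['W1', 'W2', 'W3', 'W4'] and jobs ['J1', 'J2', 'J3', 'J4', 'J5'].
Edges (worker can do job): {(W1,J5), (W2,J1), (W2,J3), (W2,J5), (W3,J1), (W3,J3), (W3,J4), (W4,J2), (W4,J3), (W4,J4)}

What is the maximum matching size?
Maximum matching size = 4

Maximum matching: {(W1,J5), (W2,J1), (W3,J3), (W4,J2)}
Size: 4

This assigns 4 workers to 4 distinct jobs.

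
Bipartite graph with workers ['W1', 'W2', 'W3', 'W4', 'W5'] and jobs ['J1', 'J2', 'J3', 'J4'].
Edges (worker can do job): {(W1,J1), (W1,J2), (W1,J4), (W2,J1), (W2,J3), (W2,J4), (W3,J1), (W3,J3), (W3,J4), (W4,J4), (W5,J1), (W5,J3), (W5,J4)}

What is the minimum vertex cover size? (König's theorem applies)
Minimum vertex cover size = 4

By König's theorem: in bipartite graphs,
min vertex cover = max matching = 4

Maximum matching has size 4, so minimum vertex cover also has size 4.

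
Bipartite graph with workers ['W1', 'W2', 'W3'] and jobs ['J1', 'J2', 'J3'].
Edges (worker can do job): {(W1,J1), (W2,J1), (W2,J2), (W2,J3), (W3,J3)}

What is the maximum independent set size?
Maximum independent set = 3

By König's theorem:
- Min vertex cover = Max matching = 3
- Max independent set = Total vertices - Min vertex cover
- Max independent set = 6 - 3 = 3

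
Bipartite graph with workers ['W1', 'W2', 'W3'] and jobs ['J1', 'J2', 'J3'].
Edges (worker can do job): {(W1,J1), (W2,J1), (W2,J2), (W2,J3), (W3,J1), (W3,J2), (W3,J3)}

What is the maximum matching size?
Maximum matching size = 3

Maximum matching: {(W1,J1), (W2,J3), (W3,J2)}
Size: 3

This assigns 3 workers to 3 distinct jobs.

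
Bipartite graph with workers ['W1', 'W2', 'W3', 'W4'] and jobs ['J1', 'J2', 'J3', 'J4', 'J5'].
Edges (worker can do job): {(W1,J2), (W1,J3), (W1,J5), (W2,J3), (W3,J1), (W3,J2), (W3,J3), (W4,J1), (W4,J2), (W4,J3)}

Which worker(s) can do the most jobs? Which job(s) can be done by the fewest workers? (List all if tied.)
Most versatile: W1, W3, W4 (3 jobs); Least covered: J4 (0 workers)

Worker degrees (jobs they can do): W1:3, W2:1, W3:3, W4:3
Job degrees (workers who can do it): J1:2, J2:3, J3:4, J4:0, J5:1

Maximum worker degree is 3, achieved by: W1, W3, W4
Minimum job degree is 0, achieved by: J4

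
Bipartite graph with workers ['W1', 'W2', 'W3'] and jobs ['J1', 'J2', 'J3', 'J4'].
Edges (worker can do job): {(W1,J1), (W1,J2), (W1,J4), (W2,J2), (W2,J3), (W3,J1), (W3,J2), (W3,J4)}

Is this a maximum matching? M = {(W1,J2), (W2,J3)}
No, size 2 is not maximum

Proposed matching has size 2.
Maximum matching size for this graph: 3.

This is NOT maximum - can be improved to size 3.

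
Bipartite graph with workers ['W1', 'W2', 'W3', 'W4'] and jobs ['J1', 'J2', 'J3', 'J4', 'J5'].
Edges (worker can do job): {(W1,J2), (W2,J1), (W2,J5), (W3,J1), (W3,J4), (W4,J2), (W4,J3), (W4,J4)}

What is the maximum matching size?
Maximum matching size = 4

Maximum matching: {(W1,J2), (W2,J5), (W3,J4), (W4,J3)}
Size: 4

This assigns 4 workers to 4 distinct jobs.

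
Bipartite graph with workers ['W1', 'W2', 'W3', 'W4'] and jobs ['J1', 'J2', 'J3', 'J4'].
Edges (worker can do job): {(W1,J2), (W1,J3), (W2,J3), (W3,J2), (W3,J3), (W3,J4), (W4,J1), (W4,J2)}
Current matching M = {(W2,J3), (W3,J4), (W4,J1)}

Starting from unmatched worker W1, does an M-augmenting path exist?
Yes: W1 → J2

An M-augmenting path alternates non-matching / matching edges, starting and ending at unmatched vertices.
Path: W1 → J2
(J2 is unmatched in M, so the path is augmenting.)
Flipping edges along this path would increase |M| from 3 to 4.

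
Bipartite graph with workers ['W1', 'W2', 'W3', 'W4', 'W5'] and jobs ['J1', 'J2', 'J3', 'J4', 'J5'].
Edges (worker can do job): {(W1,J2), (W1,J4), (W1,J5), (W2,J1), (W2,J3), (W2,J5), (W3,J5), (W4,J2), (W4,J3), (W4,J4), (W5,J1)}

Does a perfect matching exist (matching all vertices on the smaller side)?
Yes, perfect matching exists (size 5)

Perfect matching: {(W1,J2), (W2,J3), (W3,J5), (W4,J4), (W5,J1)}
All 5 vertices on the smaller side are matched.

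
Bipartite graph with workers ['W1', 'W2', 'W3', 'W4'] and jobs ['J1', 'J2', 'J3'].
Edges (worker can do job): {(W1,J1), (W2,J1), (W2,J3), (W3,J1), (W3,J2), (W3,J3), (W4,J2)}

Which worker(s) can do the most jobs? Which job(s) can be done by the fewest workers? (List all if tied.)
Most versatile: W3 (3 jobs); Least covered: J2, J3 (2 workers)

Worker degrees (jobs they can do): W1:1, W2:2, W3:3, W4:1
Job degrees (workers who can do it): J1:3, J2:2, J3:2

Maximum worker degree is 3, achieved by: W3
Minimum job degree is 2, achieved by: J2, J3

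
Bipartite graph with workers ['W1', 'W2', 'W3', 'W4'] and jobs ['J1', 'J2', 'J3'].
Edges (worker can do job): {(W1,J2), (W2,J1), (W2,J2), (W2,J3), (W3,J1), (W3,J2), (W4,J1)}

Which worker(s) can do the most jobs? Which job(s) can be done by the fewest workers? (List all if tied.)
Most versatile: W2 (3 jobs); Least covered: J3 (1 workers)

Worker degrees (jobs they can do): W1:1, W2:3, W3:2, W4:1
Job degrees (workers who can do it): J1:3, J2:3, J3:1

Maximum worker degree is 3, achieved by: W2
Minimum job degree is 1, achieved by: J3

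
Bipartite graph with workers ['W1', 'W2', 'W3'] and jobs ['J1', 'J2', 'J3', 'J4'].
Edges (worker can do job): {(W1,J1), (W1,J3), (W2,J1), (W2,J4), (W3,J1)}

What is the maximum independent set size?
Maximum independent set = 4

By König's theorem:
- Min vertex cover = Max matching = 3
- Max independent set = Total vertices - Min vertex cover
- Max independent set = 7 - 3 = 4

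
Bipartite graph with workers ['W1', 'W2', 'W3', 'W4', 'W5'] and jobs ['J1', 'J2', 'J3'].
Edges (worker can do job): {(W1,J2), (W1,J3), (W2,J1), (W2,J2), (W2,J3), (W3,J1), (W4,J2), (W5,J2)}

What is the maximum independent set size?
Maximum independent set = 5

By König's theorem:
- Min vertex cover = Max matching = 3
- Max independent set = Total vertices - Min vertex cover
- Max independent set = 8 - 3 = 5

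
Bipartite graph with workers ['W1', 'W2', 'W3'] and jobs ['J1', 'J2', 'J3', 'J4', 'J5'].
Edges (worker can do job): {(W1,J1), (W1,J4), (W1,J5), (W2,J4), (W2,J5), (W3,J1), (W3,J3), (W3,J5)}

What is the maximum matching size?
Maximum matching size = 3

Maximum matching: {(W1,J5), (W2,J4), (W3,J1)}
Size: 3

This assigns 3 workers to 3 distinct jobs.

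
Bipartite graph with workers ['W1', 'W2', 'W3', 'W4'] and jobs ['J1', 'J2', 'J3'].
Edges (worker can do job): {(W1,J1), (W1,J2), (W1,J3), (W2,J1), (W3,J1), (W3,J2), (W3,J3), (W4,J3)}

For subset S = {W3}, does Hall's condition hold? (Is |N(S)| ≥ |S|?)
Yes: |N(S)| = 3, |S| = 1

Subset S = {W3}
Neighbors N(S) = {J1, J2, J3}

|N(S)| = 3, |S| = 1
Hall's condition: |N(S)| ≥ |S| is satisfied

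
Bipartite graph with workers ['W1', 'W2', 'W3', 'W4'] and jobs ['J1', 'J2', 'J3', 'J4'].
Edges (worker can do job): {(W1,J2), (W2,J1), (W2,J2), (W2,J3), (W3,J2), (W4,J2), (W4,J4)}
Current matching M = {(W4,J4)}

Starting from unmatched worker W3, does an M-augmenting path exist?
Yes: W3 → J2

An M-augmenting path alternates non-matching / matching edges, starting and ending at unmatched vertices.
Path: W3 → J2
(J2 is unmatched in M, so the path is augmenting.)
Flipping edges along this path would increase |M| from 1 to 2.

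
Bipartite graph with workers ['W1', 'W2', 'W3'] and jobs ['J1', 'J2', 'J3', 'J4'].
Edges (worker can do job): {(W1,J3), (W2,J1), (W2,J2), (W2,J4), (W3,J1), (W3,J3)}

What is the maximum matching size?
Maximum matching size = 3

Maximum matching: {(W1,J3), (W2,J2), (W3,J1)}
Size: 3

This assigns 3 workers to 3 distinct jobs.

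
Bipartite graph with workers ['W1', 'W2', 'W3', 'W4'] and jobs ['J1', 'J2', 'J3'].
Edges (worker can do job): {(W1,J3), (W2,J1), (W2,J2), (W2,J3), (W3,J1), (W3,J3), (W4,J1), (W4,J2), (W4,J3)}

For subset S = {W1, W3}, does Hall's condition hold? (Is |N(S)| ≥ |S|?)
Yes: |N(S)| = 2, |S| = 2

Subset S = {W1, W3}
Neighbors N(S) = {J1, J3}

|N(S)| = 2, |S| = 2
Hall's condition: |N(S)| ≥ |S| is satisfied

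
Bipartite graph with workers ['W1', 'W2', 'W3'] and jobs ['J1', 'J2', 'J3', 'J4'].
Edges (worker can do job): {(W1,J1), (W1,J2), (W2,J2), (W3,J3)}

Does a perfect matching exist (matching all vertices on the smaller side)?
Yes, perfect matching exists (size 3)

Perfect matching: {(W1,J1), (W2,J2), (W3,J3)}
All 3 vertices on the smaller side are matched.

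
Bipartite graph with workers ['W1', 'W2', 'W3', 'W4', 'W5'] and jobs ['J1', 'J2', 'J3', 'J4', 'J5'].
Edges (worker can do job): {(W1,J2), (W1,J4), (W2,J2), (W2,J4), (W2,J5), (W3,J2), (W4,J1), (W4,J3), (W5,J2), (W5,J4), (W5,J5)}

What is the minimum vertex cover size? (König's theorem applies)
Minimum vertex cover size = 4

By König's theorem: in bipartite graphs,
min vertex cover = max matching = 4

Maximum matching has size 4, so minimum vertex cover also has size 4.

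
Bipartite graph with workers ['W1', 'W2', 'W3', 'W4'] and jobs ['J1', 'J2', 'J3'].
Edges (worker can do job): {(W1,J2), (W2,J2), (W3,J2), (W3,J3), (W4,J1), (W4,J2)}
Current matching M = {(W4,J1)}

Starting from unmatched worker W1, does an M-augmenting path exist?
Yes: W1 → J2

An M-augmenting path alternates non-matching / matching edges, starting and ending at unmatched vertices.
Path: W1 → J2
(J2 is unmatched in M, so the path is augmenting.)
Flipping edges along this path would increase |M| from 1 to 2.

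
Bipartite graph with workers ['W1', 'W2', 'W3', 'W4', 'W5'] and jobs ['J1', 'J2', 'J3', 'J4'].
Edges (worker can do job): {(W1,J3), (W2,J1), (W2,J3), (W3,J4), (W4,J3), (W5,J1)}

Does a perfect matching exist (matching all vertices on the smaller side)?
No, maximum matching has size 3 < 4

Maximum matching has size 3, need 4 for perfect matching.
Unmatched workers: ['W1', 'W2']
Unmatched jobs: ['J2']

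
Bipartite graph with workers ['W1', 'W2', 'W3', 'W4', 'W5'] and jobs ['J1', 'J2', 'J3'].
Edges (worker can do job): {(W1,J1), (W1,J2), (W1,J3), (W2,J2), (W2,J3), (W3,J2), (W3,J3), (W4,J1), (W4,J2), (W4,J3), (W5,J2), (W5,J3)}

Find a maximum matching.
Matching: {(W3,J2), (W4,J1), (W5,J3)}

Maximum matching (size 3):
  W3 → J2
  W4 → J1
  W5 → J3

Each worker is assigned to at most one job, and each job to at most one worker.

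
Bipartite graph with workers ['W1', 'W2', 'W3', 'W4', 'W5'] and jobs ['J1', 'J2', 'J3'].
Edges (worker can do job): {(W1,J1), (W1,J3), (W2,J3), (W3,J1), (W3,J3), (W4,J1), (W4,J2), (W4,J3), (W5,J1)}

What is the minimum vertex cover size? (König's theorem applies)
Minimum vertex cover size = 3

By König's theorem: in bipartite graphs,
min vertex cover = max matching = 3

Maximum matching has size 3, so minimum vertex cover also has size 3.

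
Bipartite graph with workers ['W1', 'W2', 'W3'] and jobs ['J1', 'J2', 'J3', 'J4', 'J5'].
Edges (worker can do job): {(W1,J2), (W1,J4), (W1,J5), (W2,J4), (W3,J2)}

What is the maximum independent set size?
Maximum independent set = 5

By König's theorem:
- Min vertex cover = Max matching = 3
- Max independent set = Total vertices - Min vertex cover
- Max independent set = 8 - 3 = 5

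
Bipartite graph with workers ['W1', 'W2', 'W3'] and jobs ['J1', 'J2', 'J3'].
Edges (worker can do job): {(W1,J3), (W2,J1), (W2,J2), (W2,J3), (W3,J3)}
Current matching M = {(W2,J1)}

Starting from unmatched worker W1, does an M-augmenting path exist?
Yes: W1 → J3

An M-augmenting path alternates non-matching / matching edges, starting and ending at unmatched vertices.
Path: W1 → J3
(J3 is unmatched in M, so the path is augmenting.)
Flipping edges along this path would increase |M| from 1 to 2.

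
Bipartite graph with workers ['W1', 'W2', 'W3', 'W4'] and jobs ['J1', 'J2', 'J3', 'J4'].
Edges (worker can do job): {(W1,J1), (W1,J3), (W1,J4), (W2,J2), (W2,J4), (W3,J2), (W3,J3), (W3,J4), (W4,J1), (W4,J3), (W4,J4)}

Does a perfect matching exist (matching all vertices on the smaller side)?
Yes, perfect matching exists (size 4)

Perfect matching: {(W1,J1), (W2,J2), (W3,J3), (W4,J4)}
All 4 vertices on the smaller side are matched.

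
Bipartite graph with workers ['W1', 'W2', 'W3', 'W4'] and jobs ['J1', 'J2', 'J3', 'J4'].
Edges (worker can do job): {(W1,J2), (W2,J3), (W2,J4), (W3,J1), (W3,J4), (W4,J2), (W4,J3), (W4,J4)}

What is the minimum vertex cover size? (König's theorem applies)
Minimum vertex cover size = 4

By König's theorem: in bipartite graphs,
min vertex cover = max matching = 4

Maximum matching has size 4, so minimum vertex cover also has size 4.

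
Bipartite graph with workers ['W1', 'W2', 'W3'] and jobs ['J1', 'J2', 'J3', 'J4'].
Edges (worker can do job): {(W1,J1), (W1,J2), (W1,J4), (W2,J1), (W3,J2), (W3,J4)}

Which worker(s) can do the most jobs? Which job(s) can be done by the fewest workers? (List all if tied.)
Most versatile: W1 (3 jobs); Least covered: J3 (0 workers)

Worker degrees (jobs they can do): W1:3, W2:1, W3:2
Job degrees (workers who can do it): J1:2, J2:2, J3:0, J4:2

Maximum worker degree is 3, achieved by: W1
Minimum job degree is 0, achieved by: J3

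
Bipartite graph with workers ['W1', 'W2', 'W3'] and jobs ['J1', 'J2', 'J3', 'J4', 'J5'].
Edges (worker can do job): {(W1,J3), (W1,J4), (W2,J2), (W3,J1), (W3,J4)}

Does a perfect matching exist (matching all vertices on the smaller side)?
Yes, perfect matching exists (size 3)

Perfect matching: {(W1,J3), (W2,J2), (W3,J1)}
All 3 vertices on the smaller side are matched.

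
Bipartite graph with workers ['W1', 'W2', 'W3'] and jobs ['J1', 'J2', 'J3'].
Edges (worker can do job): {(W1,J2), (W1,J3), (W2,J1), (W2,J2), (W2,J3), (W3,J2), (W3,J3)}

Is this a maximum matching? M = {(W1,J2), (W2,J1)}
No, size 2 is not maximum

Proposed matching has size 2.
Maximum matching size for this graph: 3.

This is NOT maximum - can be improved to size 3.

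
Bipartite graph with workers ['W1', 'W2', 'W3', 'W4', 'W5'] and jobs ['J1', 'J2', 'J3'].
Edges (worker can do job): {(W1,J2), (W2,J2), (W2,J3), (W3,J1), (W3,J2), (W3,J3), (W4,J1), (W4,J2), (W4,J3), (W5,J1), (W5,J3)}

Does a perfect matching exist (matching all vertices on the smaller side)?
Yes, perfect matching exists (size 3)

Perfect matching: {(W3,J3), (W4,J2), (W5,J1)}
All 3 vertices on the smaller side are matched.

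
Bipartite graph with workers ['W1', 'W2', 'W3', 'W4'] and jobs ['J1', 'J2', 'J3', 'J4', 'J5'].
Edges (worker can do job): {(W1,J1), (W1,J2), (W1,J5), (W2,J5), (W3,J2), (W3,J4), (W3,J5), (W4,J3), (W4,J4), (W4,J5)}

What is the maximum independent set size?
Maximum independent set = 5

By König's theorem:
- Min vertex cover = Max matching = 4
- Max independent set = Total vertices - Min vertex cover
- Max independent set = 9 - 4 = 5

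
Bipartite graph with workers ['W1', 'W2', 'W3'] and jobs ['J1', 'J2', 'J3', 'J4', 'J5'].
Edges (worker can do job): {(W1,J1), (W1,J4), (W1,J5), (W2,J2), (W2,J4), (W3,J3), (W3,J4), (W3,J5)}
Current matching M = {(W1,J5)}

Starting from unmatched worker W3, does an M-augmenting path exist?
Yes: W3 → J3

An M-augmenting path alternates non-matching / matching edges, starting and ending at unmatched vertices.
Path: W3 → J3
(J3 is unmatched in M, so the path is augmenting.)
Flipping edges along this path would increase |M| from 1 to 2.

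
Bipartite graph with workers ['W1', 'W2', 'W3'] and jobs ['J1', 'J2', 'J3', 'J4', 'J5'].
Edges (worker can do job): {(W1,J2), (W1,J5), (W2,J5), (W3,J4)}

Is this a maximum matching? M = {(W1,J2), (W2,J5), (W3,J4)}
Yes, size 3 is maximum

Proposed matching has size 3.
Maximum matching size for this graph: 3.

This is a maximum matching.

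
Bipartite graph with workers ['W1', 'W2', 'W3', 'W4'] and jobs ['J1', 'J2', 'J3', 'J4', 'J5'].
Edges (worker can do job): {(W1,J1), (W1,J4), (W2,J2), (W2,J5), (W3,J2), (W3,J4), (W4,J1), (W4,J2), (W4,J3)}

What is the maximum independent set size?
Maximum independent set = 5

By König's theorem:
- Min vertex cover = Max matching = 4
- Max independent set = Total vertices - Min vertex cover
- Max independent set = 9 - 4 = 5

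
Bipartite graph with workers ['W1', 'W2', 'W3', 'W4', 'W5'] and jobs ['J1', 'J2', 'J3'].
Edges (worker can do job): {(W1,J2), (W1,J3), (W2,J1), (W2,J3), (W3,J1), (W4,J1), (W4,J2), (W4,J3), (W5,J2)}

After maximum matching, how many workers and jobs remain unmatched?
Unmatched: 2 workers, 0 jobs

Maximum matching size: 3
Workers: 5 total, 3 matched, 2 unmatched
Jobs: 3 total, 3 matched, 0 unmatched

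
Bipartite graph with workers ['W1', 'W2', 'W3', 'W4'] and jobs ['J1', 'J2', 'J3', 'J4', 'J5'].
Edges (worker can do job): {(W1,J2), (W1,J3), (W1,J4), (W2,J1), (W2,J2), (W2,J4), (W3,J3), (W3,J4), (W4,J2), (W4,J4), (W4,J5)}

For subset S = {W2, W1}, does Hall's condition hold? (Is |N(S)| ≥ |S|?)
Yes: |N(S)| = 4, |S| = 2

Subset S = {W2, W1}
Neighbors N(S) = {J1, J2, J3, J4}

|N(S)| = 4, |S| = 2
Hall's condition: |N(S)| ≥ |S| is satisfied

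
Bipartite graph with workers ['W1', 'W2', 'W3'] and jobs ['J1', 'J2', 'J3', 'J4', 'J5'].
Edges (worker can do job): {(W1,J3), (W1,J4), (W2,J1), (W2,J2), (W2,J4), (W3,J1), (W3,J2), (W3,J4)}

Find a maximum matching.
Matching: {(W1,J3), (W2,J1), (W3,J4)}

Maximum matching (size 3):
  W1 → J3
  W2 → J1
  W3 → J4

Each worker is assigned to at most one job, and each job to at most one worker.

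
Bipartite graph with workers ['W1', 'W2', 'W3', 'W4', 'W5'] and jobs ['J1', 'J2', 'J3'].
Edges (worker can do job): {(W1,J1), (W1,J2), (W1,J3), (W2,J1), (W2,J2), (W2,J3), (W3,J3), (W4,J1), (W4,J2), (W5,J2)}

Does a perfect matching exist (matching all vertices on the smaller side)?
Yes, perfect matching exists (size 3)

Perfect matching: {(W3,J3), (W4,J1), (W5,J2)}
All 3 vertices on the smaller side are matched.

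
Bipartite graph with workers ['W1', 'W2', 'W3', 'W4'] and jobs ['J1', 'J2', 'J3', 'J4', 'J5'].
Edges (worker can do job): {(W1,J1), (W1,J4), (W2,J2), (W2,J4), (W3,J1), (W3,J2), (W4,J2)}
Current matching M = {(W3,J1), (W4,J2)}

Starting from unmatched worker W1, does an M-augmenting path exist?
Yes: W1 → J4

An M-augmenting path alternates non-matching / matching edges, starting and ending at unmatched vertices.
Path: W1 → J4
(J4 is unmatched in M, so the path is augmenting.)
Flipping edges along this path would increase |M| from 2 to 3.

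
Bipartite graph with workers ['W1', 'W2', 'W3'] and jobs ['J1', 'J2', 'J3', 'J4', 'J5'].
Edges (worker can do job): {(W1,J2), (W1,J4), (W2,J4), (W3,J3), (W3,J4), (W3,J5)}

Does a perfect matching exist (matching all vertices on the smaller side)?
Yes, perfect matching exists (size 3)

Perfect matching: {(W1,J2), (W2,J4), (W3,J5)}
All 3 vertices on the smaller side are matched.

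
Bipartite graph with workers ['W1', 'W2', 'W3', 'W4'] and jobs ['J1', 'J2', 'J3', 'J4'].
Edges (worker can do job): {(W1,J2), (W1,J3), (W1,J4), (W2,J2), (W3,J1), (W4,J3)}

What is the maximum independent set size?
Maximum independent set = 4

By König's theorem:
- Min vertex cover = Max matching = 4
- Max independent set = Total vertices - Min vertex cover
- Max independent set = 8 - 4 = 4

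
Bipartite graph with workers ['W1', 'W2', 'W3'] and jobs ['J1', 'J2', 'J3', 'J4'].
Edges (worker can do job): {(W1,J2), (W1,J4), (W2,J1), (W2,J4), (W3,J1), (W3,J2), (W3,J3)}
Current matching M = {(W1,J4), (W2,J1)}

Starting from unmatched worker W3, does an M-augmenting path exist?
Yes: W3 → J2

An M-augmenting path alternates non-matching / matching edges, starting and ending at unmatched vertices.
Path: W3 → J2
(J2 is unmatched in M, so the path is augmenting.)
Flipping edges along this path would increase |M| from 2 to 3.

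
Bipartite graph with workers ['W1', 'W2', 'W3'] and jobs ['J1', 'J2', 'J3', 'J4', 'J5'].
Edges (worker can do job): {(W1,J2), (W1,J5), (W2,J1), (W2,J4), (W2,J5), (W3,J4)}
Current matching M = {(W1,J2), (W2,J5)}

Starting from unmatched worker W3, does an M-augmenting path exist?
Yes: W3 → J4

An M-augmenting path alternates non-matching / matching edges, starting and ending at unmatched vertices.
Path: W3 → J4
(J4 is unmatched in M, so the path is augmenting.)
Flipping edges along this path would increase |M| from 2 to 3.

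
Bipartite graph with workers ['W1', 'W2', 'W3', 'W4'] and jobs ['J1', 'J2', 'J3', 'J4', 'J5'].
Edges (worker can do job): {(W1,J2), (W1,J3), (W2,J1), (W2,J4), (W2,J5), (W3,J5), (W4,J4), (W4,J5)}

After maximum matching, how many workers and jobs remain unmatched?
Unmatched: 0 workers, 1 jobs

Maximum matching size: 4
Workers: 4 total, 4 matched, 0 unmatched
Jobs: 5 total, 4 matched, 1 unmatched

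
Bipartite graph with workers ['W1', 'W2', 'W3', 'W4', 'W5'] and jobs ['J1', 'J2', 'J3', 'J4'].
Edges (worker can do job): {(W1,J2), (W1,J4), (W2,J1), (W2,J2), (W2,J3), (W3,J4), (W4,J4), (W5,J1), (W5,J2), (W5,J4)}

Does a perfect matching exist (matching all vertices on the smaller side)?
Yes, perfect matching exists (size 4)

Perfect matching: {(W1,J2), (W2,J3), (W3,J4), (W5,J1)}
All 4 vertices on the smaller side are matched.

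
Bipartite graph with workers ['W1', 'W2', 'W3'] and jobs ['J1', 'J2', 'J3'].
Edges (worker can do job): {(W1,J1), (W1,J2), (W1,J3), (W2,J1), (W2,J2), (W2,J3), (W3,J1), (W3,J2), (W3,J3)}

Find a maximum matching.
Matching: {(W1,J2), (W2,J3), (W3,J1)}

Maximum matching (size 3):
  W1 → J2
  W2 → J3
  W3 → J1

Each worker is assigned to at most one job, and each job to at most one worker.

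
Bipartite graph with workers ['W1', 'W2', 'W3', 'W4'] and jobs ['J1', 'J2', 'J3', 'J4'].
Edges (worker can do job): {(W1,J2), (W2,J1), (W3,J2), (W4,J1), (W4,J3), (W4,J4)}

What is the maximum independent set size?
Maximum independent set = 5

By König's theorem:
- Min vertex cover = Max matching = 3
- Max independent set = Total vertices - Min vertex cover
- Max independent set = 8 - 3 = 5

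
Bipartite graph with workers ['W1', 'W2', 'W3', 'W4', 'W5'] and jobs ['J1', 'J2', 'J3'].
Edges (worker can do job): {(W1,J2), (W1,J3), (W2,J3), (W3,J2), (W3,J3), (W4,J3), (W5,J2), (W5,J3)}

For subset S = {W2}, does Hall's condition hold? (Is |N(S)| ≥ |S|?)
Yes: |N(S)| = 1, |S| = 1

Subset S = {W2}
Neighbors N(S) = {J3}

|N(S)| = 1, |S| = 1
Hall's condition: |N(S)| ≥ |S| is satisfied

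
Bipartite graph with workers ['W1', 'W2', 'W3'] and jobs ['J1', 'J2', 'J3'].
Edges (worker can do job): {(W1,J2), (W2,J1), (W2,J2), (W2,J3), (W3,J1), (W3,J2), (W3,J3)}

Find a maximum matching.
Matching: {(W1,J2), (W2,J1), (W3,J3)}

Maximum matching (size 3):
  W1 → J2
  W2 → J1
  W3 → J3

Each worker is assigned to at most one job, and each job to at most one worker.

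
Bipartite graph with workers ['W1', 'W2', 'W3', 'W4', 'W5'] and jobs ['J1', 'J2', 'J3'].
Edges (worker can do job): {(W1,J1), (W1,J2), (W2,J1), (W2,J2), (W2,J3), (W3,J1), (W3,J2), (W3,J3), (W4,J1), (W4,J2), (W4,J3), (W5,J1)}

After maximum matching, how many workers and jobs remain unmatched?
Unmatched: 2 workers, 0 jobs

Maximum matching size: 3
Workers: 5 total, 3 matched, 2 unmatched
Jobs: 3 total, 3 matched, 0 unmatched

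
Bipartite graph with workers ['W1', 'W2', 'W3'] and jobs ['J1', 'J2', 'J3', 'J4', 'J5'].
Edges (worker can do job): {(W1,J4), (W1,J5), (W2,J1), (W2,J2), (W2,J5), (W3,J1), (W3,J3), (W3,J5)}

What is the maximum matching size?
Maximum matching size = 3

Maximum matching: {(W1,J4), (W2,J1), (W3,J5)}
Size: 3

This assigns 3 workers to 3 distinct jobs.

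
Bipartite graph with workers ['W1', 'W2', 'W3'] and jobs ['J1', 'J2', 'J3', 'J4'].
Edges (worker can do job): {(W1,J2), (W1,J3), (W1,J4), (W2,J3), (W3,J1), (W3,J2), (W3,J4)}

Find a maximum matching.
Matching: {(W1,J2), (W2,J3), (W3,J1)}

Maximum matching (size 3):
  W1 → J2
  W2 → J3
  W3 → J1

Each worker is assigned to at most one job, and each job to at most one worker.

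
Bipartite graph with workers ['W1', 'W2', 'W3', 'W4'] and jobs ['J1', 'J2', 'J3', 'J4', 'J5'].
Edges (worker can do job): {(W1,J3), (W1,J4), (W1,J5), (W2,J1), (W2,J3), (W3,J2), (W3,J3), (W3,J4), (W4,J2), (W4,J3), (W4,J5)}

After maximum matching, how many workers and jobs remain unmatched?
Unmatched: 0 workers, 1 jobs

Maximum matching size: 4
Workers: 4 total, 4 matched, 0 unmatched
Jobs: 5 total, 4 matched, 1 unmatched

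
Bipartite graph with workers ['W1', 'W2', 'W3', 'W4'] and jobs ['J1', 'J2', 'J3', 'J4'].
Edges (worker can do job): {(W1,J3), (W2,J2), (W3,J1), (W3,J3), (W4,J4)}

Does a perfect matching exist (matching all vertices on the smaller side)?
Yes, perfect matching exists (size 4)

Perfect matching: {(W1,J3), (W2,J2), (W3,J1), (W4,J4)}
All 4 vertices on the smaller side are matched.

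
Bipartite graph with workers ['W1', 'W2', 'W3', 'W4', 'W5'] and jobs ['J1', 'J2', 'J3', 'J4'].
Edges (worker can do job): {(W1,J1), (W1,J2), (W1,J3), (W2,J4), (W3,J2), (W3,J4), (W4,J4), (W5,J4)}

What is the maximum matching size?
Maximum matching size = 3

Maximum matching: {(W1,J3), (W3,J2), (W5,J4)}
Size: 3

This assigns 3 workers to 3 distinct jobs.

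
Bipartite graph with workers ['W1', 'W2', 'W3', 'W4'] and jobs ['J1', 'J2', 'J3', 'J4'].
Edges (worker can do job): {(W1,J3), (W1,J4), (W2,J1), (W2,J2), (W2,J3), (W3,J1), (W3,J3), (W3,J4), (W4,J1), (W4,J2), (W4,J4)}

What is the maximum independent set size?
Maximum independent set = 4

By König's theorem:
- Min vertex cover = Max matching = 4
- Max independent set = Total vertices - Min vertex cover
- Max independent set = 8 - 4 = 4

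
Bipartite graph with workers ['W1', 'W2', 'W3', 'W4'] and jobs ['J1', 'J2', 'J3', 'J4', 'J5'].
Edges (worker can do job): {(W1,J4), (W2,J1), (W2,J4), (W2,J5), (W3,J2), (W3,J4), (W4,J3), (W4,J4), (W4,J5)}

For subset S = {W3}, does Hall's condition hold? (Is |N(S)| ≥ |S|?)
Yes: |N(S)| = 2, |S| = 1

Subset S = {W3}
Neighbors N(S) = {J2, J4}

|N(S)| = 2, |S| = 1
Hall's condition: |N(S)| ≥ |S| is satisfied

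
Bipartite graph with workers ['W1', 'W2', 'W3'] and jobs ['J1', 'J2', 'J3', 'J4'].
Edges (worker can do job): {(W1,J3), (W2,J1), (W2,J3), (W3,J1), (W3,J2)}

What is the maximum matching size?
Maximum matching size = 3

Maximum matching: {(W1,J3), (W2,J1), (W3,J2)}
Size: 3

This assigns 3 workers to 3 distinct jobs.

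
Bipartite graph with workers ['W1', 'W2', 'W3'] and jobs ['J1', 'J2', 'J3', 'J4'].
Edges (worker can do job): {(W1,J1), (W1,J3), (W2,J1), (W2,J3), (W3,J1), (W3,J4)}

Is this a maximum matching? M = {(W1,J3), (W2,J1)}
No, size 2 is not maximum

Proposed matching has size 2.
Maximum matching size for this graph: 3.

This is NOT maximum - can be improved to size 3.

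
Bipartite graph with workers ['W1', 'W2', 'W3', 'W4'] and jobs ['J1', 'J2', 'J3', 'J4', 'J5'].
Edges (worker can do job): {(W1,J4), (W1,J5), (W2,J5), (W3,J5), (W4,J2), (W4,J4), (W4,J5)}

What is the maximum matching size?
Maximum matching size = 3

Maximum matching: {(W1,J4), (W3,J5), (W4,J2)}
Size: 3

This assigns 3 workers to 3 distinct jobs.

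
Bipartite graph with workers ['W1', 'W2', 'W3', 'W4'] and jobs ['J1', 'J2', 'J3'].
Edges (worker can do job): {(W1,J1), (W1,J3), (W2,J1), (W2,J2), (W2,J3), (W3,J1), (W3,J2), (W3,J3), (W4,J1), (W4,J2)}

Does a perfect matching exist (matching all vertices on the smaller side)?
Yes, perfect matching exists (size 3)

Perfect matching: {(W2,J2), (W3,J3), (W4,J1)}
All 3 vertices on the smaller side are matched.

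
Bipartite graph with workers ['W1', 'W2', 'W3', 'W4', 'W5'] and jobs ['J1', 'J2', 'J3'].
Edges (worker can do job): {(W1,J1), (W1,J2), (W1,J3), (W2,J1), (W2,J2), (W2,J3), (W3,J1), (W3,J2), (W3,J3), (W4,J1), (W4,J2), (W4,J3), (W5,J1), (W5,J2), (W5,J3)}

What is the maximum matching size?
Maximum matching size = 3

Maximum matching: {(W3,J1), (W4,J3), (W5,J2)}
Size: 3

This assigns 3 workers to 3 distinct jobs.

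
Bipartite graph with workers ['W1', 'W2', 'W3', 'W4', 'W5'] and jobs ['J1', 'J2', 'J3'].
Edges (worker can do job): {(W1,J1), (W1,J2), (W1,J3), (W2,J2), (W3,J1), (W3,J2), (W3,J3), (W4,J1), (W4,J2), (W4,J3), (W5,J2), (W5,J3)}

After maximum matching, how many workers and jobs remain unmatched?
Unmatched: 2 workers, 0 jobs

Maximum matching size: 3
Workers: 5 total, 3 matched, 2 unmatched
Jobs: 3 total, 3 matched, 0 unmatched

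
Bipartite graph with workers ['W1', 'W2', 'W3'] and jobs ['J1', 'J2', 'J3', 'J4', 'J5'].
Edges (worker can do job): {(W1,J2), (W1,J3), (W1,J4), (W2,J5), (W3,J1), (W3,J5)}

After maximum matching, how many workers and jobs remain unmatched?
Unmatched: 0 workers, 2 jobs

Maximum matching size: 3
Workers: 3 total, 3 matched, 0 unmatched
Jobs: 5 total, 3 matched, 2 unmatched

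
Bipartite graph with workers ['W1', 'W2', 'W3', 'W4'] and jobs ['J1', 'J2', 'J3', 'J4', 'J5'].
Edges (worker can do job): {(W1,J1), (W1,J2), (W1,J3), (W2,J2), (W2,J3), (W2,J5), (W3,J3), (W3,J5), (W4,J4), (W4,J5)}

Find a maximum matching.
Matching: {(W1,J1), (W2,J2), (W3,J3), (W4,J5)}

Maximum matching (size 4):
  W1 → J1
  W2 → J2
  W3 → J3
  W4 → J5

Each worker is assigned to at most one job, and each job to at most one worker.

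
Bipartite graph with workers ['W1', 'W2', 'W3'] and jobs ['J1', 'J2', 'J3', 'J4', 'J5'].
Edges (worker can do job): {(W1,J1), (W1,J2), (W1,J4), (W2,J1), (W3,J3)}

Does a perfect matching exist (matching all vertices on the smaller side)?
Yes, perfect matching exists (size 3)

Perfect matching: {(W1,J2), (W2,J1), (W3,J3)}
All 3 vertices on the smaller side are matched.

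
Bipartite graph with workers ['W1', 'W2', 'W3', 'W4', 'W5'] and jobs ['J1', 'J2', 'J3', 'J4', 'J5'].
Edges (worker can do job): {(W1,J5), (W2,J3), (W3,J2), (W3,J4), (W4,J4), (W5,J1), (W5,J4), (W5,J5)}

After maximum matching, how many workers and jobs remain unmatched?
Unmatched: 0 workers, 0 jobs

Maximum matching size: 5
Workers: 5 total, 5 matched, 0 unmatched
Jobs: 5 total, 5 matched, 0 unmatched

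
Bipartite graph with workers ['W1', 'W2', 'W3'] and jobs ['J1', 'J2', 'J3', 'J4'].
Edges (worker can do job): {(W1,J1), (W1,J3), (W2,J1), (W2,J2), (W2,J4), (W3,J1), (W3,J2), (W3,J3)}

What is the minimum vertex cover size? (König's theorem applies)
Minimum vertex cover size = 3

By König's theorem: in bipartite graphs,
min vertex cover = max matching = 3

Maximum matching has size 3, so minimum vertex cover also has size 3.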